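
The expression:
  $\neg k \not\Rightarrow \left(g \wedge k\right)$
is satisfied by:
  {k: False}


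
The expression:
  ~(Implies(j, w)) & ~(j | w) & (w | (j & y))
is never true.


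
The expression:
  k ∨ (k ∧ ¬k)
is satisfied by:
  {k: True}


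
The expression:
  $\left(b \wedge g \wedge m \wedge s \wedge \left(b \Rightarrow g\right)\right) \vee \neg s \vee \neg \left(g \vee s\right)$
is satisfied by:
  {b: True, m: True, g: True, s: False}
  {b: True, m: True, g: False, s: False}
  {b: True, g: True, m: False, s: False}
  {b: True, g: False, m: False, s: False}
  {m: True, g: True, b: False, s: False}
  {m: True, b: False, g: False, s: False}
  {m: False, g: True, b: False, s: False}
  {m: False, b: False, g: False, s: False}
  {b: True, s: True, m: True, g: True}


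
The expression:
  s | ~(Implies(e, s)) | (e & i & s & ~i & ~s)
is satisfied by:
  {e: True, s: True}
  {e: True, s: False}
  {s: True, e: False}


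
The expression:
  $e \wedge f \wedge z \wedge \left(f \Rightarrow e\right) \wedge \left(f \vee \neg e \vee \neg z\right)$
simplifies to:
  $e \wedge f \wedge z$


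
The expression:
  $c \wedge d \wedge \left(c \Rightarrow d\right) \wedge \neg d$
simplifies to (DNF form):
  $\text{False}$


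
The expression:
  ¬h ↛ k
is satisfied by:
  {k: True, h: False}
  {h: False, k: False}
  {h: True, k: True}


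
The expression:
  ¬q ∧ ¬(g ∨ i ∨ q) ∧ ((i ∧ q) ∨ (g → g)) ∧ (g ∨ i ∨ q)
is never true.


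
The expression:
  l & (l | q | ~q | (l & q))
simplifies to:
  l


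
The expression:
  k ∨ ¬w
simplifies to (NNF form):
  k ∨ ¬w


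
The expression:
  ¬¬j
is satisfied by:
  {j: True}


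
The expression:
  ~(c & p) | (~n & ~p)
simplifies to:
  ~c | ~p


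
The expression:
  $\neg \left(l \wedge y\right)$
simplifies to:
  $\neg l \vee \neg y$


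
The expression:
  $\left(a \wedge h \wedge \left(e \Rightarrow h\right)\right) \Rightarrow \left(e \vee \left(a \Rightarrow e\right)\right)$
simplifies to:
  $e \vee \neg a \vee \neg h$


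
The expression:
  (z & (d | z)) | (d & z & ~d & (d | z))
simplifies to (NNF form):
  z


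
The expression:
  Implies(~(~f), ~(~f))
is always true.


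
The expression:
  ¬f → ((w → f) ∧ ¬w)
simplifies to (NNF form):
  f ∨ ¬w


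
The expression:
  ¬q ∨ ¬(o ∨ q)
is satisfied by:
  {q: False}


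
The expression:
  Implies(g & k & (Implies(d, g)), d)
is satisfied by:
  {d: True, g: False, k: False}
  {g: False, k: False, d: False}
  {d: True, k: True, g: False}
  {k: True, g: False, d: False}
  {d: True, g: True, k: False}
  {g: True, d: False, k: False}
  {d: True, k: True, g: True}


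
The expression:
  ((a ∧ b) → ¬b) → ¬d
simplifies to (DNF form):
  (a ∧ b) ∨ ¬d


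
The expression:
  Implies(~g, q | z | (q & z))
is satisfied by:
  {q: True, z: True, g: True}
  {q: True, z: True, g: False}
  {q: True, g: True, z: False}
  {q: True, g: False, z: False}
  {z: True, g: True, q: False}
  {z: True, g: False, q: False}
  {g: True, z: False, q: False}


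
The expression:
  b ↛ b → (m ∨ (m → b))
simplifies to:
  True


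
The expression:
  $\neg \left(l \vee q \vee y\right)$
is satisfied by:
  {q: False, y: False, l: False}


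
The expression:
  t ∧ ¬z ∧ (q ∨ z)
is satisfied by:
  {t: True, q: True, z: False}


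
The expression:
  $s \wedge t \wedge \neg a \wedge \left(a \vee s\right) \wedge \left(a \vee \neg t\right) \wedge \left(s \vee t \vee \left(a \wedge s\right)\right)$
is never true.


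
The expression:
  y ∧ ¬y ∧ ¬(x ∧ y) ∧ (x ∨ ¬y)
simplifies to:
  False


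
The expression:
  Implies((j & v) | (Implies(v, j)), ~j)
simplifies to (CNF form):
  ~j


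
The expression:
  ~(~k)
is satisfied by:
  {k: True}


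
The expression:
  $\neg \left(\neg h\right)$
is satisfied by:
  {h: True}


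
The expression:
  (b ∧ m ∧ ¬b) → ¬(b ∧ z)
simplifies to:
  True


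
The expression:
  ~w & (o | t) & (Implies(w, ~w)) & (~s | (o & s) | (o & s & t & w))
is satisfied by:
  {o: True, t: True, s: False, w: False}
  {o: True, t: False, s: False, w: False}
  {o: True, s: True, t: True, w: False}
  {o: True, s: True, t: False, w: False}
  {t: True, o: False, s: False, w: False}


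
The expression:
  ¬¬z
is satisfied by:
  {z: True}


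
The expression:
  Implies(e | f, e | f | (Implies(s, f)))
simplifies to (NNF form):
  True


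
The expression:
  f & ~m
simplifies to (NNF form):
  f & ~m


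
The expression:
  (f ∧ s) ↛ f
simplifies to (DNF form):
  False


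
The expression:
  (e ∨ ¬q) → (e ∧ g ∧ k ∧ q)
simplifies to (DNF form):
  (q ∧ ¬e) ∨ (g ∧ k ∧ q) ∨ (g ∧ q ∧ ¬e) ∨ (k ∧ q ∧ ¬e)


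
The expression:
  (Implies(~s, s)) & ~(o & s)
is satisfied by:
  {s: True, o: False}


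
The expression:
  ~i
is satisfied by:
  {i: False}


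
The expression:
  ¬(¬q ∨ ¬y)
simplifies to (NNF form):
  q ∧ y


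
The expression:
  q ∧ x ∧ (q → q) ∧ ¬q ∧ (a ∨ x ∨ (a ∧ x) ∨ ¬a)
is never true.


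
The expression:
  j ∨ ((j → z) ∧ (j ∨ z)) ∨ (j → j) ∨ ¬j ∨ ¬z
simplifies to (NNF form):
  True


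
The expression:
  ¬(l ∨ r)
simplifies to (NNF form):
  ¬l ∧ ¬r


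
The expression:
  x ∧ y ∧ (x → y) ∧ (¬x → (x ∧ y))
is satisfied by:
  {x: True, y: True}


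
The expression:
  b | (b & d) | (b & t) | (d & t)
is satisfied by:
  {b: True, t: True, d: True}
  {b: True, t: True, d: False}
  {b: True, d: True, t: False}
  {b: True, d: False, t: False}
  {t: True, d: True, b: False}


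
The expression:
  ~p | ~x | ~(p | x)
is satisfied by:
  {p: False, x: False}
  {x: True, p: False}
  {p: True, x: False}


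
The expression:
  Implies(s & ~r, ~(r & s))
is always true.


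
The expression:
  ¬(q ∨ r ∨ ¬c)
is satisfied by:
  {c: True, q: False, r: False}


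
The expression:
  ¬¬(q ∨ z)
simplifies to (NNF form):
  q ∨ z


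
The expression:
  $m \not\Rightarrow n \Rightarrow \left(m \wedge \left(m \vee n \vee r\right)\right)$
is always true.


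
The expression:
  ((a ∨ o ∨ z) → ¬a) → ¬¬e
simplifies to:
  a ∨ e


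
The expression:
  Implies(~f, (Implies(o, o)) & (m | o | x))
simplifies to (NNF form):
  f | m | o | x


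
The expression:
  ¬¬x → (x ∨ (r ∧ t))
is always true.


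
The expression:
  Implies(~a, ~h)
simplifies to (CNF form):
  a | ~h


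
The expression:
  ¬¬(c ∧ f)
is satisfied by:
  {c: True, f: True}


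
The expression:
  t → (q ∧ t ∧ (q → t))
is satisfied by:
  {q: True, t: False}
  {t: False, q: False}
  {t: True, q: True}


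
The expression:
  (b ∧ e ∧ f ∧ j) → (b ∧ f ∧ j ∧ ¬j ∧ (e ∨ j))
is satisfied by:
  {e: False, b: False, j: False, f: False}
  {f: True, e: False, b: False, j: False}
  {j: True, e: False, b: False, f: False}
  {f: True, j: True, e: False, b: False}
  {b: True, f: False, e: False, j: False}
  {f: True, b: True, e: False, j: False}
  {j: True, b: True, f: False, e: False}
  {f: True, j: True, b: True, e: False}
  {e: True, j: False, b: False, f: False}
  {f: True, e: True, j: False, b: False}
  {j: True, e: True, f: False, b: False}
  {f: True, j: True, e: True, b: False}
  {b: True, e: True, j: False, f: False}
  {f: True, b: True, e: True, j: False}
  {j: True, b: True, e: True, f: False}


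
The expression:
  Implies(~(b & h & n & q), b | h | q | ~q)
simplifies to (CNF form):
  True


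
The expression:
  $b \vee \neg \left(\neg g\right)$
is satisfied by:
  {b: True, g: True}
  {b: True, g: False}
  {g: True, b: False}


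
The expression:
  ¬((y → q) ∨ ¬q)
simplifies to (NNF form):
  False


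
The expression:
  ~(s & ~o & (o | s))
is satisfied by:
  {o: True, s: False}
  {s: False, o: False}
  {s: True, o: True}


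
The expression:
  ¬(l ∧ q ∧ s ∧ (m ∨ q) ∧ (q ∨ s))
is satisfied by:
  {l: False, q: False, s: False}
  {s: True, l: False, q: False}
  {q: True, l: False, s: False}
  {s: True, q: True, l: False}
  {l: True, s: False, q: False}
  {s: True, l: True, q: False}
  {q: True, l: True, s: False}


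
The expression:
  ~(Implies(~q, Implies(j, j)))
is never true.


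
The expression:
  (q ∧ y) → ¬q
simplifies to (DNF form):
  ¬q ∨ ¬y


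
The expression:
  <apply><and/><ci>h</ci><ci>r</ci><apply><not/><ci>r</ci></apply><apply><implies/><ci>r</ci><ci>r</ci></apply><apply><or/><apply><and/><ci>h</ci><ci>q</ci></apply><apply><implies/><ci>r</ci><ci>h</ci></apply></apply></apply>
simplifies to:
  <false/>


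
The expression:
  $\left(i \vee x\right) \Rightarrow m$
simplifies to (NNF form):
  $m \vee \left(\neg i \wedge \neg x\right)$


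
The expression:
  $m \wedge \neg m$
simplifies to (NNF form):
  $\text{False}$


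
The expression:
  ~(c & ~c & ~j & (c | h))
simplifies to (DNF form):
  True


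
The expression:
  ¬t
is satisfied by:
  {t: False}


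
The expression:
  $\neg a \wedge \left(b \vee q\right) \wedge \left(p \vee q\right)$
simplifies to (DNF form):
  $\left(q \wedge \neg a\right) \vee \left(b \wedge p \wedge \neg a\right) \vee \left(b \wedge q \wedge \neg a\right) \vee \left(p \wedge q \wedge \neg a\right)$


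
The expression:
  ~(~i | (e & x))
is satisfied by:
  {i: True, e: False, x: False}
  {i: True, x: True, e: False}
  {i: True, e: True, x: False}


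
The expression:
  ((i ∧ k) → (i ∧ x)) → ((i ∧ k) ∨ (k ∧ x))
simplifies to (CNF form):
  k ∧ (i ∨ x)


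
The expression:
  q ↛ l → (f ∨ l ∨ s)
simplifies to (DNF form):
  f ∨ l ∨ s ∨ ¬q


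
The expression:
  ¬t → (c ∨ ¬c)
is always true.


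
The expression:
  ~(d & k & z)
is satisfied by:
  {k: False, z: False, d: False}
  {d: True, k: False, z: False}
  {z: True, k: False, d: False}
  {d: True, z: True, k: False}
  {k: True, d: False, z: False}
  {d: True, k: True, z: False}
  {z: True, k: True, d: False}


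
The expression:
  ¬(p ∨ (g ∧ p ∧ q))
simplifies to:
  ¬p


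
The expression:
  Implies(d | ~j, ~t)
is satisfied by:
  {j: True, d: False, t: False}
  {d: False, t: False, j: False}
  {j: True, d: True, t: False}
  {d: True, j: False, t: False}
  {t: True, j: True, d: False}


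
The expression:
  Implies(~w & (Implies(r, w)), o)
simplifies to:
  o | r | w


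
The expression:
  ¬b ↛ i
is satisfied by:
  {i: True, b: False}
  {b: False, i: False}
  {b: True, i: True}


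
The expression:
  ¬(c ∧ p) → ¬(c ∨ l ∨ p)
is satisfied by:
  {c: True, p: True, l: False}
  {c: True, p: True, l: True}
  {l: False, c: False, p: False}


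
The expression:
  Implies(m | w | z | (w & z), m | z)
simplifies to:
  m | z | ~w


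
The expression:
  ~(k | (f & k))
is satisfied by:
  {k: False}


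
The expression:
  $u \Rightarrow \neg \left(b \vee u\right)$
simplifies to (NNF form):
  $\neg u$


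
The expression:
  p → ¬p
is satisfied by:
  {p: False}


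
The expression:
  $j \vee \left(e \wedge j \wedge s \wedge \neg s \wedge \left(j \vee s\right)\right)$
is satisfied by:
  {j: True}


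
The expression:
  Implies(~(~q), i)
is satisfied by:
  {i: True, q: False}
  {q: False, i: False}
  {q: True, i: True}


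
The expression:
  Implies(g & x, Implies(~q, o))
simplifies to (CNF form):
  o | q | ~g | ~x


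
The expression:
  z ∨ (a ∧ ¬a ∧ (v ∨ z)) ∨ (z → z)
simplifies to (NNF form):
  True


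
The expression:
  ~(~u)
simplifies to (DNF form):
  u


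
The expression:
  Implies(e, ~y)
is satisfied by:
  {e: False, y: False}
  {y: True, e: False}
  {e: True, y: False}


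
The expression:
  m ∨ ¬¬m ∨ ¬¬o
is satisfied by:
  {o: True, m: True}
  {o: True, m: False}
  {m: True, o: False}


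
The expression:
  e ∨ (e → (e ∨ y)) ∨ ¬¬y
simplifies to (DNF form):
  True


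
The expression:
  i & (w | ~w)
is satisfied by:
  {i: True}


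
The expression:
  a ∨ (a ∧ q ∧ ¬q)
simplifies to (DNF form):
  a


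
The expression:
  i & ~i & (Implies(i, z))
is never true.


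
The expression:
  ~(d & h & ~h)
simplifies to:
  True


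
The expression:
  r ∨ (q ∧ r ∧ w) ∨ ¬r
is always true.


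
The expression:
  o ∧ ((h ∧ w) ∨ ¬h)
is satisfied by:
  {w: True, o: True, h: False}
  {o: True, h: False, w: False}
  {w: True, h: True, o: True}


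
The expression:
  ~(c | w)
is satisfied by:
  {w: False, c: False}


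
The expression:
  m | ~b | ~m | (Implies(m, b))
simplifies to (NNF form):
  True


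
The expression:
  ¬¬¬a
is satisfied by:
  {a: False}


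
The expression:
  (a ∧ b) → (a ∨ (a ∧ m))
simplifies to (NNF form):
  True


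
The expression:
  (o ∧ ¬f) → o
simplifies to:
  True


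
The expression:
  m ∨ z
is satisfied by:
  {z: True, m: True}
  {z: True, m: False}
  {m: True, z: False}


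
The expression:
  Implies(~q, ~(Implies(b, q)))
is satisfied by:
  {b: True, q: True}
  {b: True, q: False}
  {q: True, b: False}


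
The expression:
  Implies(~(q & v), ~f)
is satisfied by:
  {v: True, q: True, f: False}
  {v: True, q: False, f: False}
  {q: True, v: False, f: False}
  {v: False, q: False, f: False}
  {f: True, v: True, q: True}


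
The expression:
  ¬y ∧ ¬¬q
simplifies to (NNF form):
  q ∧ ¬y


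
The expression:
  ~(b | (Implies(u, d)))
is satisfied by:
  {u: True, d: False, b: False}


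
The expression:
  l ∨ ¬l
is always true.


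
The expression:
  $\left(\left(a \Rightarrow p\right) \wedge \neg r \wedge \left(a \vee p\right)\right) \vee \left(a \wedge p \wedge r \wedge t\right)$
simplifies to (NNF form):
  $p \wedge \left(a \vee \neg r\right) \wedge \left(t \vee \neg r\right)$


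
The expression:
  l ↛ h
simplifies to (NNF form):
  l ∧ ¬h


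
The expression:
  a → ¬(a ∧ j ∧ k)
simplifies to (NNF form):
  ¬a ∨ ¬j ∨ ¬k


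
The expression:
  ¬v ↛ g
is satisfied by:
  {g: True, v: False}
  {v: False, g: False}
  {v: True, g: True}


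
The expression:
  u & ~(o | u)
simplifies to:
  False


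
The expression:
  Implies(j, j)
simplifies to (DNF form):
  True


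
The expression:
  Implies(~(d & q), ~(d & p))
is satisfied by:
  {q: True, p: False, d: False}
  {p: False, d: False, q: False}
  {d: True, q: True, p: False}
  {d: True, p: False, q: False}
  {q: True, p: True, d: False}
  {p: True, q: False, d: False}
  {d: True, p: True, q: True}


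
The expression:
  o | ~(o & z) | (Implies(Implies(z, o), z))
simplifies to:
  True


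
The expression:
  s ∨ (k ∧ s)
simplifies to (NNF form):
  s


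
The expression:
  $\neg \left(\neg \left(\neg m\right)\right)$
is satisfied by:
  {m: False}


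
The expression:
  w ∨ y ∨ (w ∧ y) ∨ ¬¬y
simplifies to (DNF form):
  w ∨ y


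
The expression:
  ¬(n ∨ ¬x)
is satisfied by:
  {x: True, n: False}


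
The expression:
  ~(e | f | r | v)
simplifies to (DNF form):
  ~e & ~f & ~r & ~v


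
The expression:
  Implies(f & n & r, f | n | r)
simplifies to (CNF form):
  True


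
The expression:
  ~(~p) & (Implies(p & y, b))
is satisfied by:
  {p: True, b: True, y: False}
  {p: True, y: False, b: False}
  {p: True, b: True, y: True}


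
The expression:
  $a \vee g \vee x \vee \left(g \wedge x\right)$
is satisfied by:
  {a: True, x: True, g: True}
  {a: True, x: True, g: False}
  {a: True, g: True, x: False}
  {a: True, g: False, x: False}
  {x: True, g: True, a: False}
  {x: True, g: False, a: False}
  {g: True, x: False, a: False}


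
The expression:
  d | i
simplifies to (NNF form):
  d | i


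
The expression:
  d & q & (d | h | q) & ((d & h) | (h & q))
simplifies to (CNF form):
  d & h & q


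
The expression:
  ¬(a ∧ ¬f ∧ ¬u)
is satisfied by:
  {u: True, f: True, a: False}
  {u: True, f: False, a: False}
  {f: True, u: False, a: False}
  {u: False, f: False, a: False}
  {a: True, u: True, f: True}
  {a: True, u: True, f: False}
  {a: True, f: True, u: False}


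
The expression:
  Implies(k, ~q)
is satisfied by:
  {k: False, q: False}
  {q: True, k: False}
  {k: True, q: False}


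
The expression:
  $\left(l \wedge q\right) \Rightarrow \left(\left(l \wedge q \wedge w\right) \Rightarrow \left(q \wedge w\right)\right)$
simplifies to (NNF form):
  $\text{True}$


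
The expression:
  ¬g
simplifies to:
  ¬g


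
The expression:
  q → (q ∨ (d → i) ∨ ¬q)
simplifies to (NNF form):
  True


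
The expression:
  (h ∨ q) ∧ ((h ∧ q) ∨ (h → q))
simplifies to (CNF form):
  q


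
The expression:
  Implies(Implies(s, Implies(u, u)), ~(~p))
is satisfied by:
  {p: True}


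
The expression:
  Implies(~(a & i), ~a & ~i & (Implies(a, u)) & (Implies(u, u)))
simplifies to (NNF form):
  (a & i) | (~a & ~i)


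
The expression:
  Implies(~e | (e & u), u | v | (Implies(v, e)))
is always true.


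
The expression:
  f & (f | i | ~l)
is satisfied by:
  {f: True}


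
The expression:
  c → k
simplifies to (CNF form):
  k ∨ ¬c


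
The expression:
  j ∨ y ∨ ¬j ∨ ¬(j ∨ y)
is always true.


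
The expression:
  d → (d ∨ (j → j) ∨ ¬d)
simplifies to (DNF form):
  True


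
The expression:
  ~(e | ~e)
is never true.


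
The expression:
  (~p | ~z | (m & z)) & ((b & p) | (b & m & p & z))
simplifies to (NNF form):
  b & p & (m | ~z)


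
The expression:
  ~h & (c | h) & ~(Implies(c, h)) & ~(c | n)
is never true.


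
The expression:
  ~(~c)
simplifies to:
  c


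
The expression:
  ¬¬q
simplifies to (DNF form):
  q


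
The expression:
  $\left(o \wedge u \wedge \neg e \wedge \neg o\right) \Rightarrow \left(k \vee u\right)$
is always true.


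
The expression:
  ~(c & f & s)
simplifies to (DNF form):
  ~c | ~f | ~s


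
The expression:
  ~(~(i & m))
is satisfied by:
  {m: True, i: True}


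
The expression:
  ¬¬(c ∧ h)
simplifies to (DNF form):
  c ∧ h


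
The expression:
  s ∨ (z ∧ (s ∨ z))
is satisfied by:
  {z: True, s: True}
  {z: True, s: False}
  {s: True, z: False}


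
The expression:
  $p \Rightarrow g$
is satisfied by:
  {g: True, p: False}
  {p: False, g: False}
  {p: True, g: True}


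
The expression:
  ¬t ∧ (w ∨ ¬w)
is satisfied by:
  {t: False}


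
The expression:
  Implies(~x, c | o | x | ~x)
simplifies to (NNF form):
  True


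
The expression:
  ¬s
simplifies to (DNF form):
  ¬s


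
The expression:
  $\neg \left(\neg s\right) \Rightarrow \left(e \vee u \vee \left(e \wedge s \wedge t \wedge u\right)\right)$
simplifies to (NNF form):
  $e \vee u \vee \neg s$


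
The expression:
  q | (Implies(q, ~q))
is always true.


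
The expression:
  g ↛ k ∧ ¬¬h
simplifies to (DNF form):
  g ∧ h ∧ ¬k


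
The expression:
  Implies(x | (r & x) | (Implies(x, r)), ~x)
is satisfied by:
  {x: False}


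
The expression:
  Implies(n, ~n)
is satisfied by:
  {n: False}


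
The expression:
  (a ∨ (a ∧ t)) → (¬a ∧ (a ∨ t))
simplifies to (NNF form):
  ¬a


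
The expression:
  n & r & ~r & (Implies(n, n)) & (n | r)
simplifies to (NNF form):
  False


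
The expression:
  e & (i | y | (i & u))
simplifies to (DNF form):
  (e & i) | (e & y)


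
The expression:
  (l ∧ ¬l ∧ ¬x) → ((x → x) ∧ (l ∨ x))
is always true.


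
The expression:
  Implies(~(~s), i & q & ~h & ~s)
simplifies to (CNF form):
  ~s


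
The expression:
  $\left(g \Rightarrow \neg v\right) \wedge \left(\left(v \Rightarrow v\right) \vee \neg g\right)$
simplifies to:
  $\neg g \vee \neg v$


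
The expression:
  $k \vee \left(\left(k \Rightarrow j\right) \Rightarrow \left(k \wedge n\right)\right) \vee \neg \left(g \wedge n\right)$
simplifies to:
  $k \vee \neg g \vee \neg n$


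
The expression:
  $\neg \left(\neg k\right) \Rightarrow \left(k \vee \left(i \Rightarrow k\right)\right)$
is always true.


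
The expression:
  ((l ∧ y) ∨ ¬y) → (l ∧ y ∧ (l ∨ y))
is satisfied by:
  {y: True}


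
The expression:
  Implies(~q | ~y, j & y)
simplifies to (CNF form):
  y & (j | q)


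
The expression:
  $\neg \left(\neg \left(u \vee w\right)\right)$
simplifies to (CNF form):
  $u \vee w$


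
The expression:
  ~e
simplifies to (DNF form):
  ~e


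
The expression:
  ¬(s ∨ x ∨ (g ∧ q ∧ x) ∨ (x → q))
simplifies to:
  False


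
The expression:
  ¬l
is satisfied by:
  {l: False}


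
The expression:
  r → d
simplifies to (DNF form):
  d ∨ ¬r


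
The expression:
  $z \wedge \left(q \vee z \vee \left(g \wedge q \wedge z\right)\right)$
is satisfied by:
  {z: True}


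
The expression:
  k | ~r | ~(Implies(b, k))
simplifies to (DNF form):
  b | k | ~r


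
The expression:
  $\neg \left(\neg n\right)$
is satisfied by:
  {n: True}


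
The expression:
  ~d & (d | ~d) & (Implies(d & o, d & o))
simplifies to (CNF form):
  ~d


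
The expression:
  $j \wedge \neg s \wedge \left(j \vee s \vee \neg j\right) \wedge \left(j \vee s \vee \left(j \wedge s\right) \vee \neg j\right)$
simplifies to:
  $j \wedge \neg s$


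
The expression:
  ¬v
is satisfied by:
  {v: False}


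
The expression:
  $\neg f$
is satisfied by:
  {f: False}


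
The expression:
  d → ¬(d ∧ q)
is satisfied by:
  {q: False, d: False}
  {d: True, q: False}
  {q: True, d: False}


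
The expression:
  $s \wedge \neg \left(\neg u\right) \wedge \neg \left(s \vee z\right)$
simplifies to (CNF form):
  $\text{False}$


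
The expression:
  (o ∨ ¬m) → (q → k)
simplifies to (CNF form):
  (k ∨ m ∨ ¬q) ∧ (k ∨ ¬o ∨ ¬q)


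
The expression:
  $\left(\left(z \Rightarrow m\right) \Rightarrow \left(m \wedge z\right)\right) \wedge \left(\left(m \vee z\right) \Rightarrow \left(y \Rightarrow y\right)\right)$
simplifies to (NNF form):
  $z$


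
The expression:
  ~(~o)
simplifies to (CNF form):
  o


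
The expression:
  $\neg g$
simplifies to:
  $\neg g$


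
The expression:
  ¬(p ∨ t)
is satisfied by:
  {p: False, t: False}


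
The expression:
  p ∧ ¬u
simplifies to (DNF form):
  p ∧ ¬u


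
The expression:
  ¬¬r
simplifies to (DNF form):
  r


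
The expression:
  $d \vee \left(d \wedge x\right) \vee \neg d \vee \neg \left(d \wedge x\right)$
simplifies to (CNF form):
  $\text{True}$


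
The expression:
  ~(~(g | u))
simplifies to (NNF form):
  g | u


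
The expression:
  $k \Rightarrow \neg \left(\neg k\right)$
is always true.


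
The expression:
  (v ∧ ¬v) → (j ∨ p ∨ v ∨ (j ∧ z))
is always true.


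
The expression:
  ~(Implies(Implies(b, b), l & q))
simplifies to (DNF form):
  ~l | ~q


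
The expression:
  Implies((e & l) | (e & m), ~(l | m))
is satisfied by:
  {l: False, e: False, m: False}
  {m: True, l: False, e: False}
  {l: True, m: False, e: False}
  {m: True, l: True, e: False}
  {e: True, m: False, l: False}


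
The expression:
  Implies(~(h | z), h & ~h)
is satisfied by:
  {z: True, h: True}
  {z: True, h: False}
  {h: True, z: False}


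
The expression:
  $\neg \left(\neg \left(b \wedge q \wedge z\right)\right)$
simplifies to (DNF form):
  $b \wedge q \wedge z$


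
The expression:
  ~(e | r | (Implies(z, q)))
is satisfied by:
  {z: True, q: False, e: False, r: False}


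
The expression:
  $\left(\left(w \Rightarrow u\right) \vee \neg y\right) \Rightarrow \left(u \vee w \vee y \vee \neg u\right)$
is always true.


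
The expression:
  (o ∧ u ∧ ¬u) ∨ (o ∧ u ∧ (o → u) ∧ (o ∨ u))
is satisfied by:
  {u: True, o: True}


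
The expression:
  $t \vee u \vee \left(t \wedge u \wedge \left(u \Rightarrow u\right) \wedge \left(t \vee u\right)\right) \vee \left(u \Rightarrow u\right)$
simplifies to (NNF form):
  $\text{True}$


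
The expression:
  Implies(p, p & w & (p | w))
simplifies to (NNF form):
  w | ~p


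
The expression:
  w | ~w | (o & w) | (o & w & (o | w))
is always true.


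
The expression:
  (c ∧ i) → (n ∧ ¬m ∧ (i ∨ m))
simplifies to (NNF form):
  (n ∧ ¬m) ∨ ¬c ∨ ¬i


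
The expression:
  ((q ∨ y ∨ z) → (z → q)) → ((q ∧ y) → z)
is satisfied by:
  {z: True, q: False, y: False}
  {q: False, y: False, z: False}
  {y: True, z: True, q: False}
  {y: True, q: False, z: False}
  {z: True, q: True, y: False}
  {q: True, z: False, y: False}
  {y: True, q: True, z: True}


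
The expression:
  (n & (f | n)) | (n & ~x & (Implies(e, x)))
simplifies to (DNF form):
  n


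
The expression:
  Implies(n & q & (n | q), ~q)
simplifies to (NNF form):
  ~n | ~q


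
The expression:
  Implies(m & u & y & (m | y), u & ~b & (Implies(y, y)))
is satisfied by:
  {u: False, m: False, y: False, b: False}
  {b: True, u: False, m: False, y: False}
  {y: True, u: False, m: False, b: False}
  {b: True, y: True, u: False, m: False}
  {m: True, b: False, u: False, y: False}
  {b: True, m: True, u: False, y: False}
  {y: True, m: True, b: False, u: False}
  {b: True, y: True, m: True, u: False}
  {u: True, y: False, m: False, b: False}
  {b: True, u: True, y: False, m: False}
  {y: True, u: True, b: False, m: False}
  {b: True, y: True, u: True, m: False}
  {m: True, u: True, y: False, b: False}
  {b: True, m: True, u: True, y: False}
  {y: True, m: True, u: True, b: False}


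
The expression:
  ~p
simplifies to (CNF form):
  ~p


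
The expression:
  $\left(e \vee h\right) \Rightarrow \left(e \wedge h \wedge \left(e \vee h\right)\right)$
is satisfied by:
  {h: False, e: False}
  {e: True, h: True}


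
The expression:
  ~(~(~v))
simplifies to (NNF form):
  ~v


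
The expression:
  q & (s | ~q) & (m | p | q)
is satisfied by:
  {s: True, q: True}


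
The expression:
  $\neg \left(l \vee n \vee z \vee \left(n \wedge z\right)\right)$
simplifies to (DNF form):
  $\neg l \wedge \neg n \wedge \neg z$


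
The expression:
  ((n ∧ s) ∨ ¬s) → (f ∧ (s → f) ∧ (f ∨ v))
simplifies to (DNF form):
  f ∨ (s ∧ ¬n)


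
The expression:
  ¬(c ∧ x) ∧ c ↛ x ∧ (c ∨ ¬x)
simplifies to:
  c ∧ ¬x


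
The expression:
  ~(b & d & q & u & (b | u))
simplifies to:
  ~b | ~d | ~q | ~u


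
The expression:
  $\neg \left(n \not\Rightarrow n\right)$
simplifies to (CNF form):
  $\text{True}$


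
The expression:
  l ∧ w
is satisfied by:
  {w: True, l: True}


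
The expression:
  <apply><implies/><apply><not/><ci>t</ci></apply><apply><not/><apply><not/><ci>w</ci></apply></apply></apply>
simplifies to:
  <apply><or/><ci>t</ci><ci>w</ci></apply>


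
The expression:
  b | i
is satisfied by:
  {i: True, b: True}
  {i: True, b: False}
  {b: True, i: False}


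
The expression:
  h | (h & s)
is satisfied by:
  {h: True}


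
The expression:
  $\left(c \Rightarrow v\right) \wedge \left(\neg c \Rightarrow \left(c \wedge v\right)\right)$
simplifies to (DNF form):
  $c \wedge v$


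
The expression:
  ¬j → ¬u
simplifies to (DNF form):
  j ∨ ¬u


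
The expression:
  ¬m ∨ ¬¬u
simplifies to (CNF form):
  u ∨ ¬m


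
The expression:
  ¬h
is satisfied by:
  {h: False}


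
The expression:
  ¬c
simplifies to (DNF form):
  ¬c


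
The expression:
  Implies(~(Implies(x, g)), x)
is always true.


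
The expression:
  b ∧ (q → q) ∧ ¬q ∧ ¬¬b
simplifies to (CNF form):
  b ∧ ¬q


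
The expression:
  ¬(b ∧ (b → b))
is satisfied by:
  {b: False}


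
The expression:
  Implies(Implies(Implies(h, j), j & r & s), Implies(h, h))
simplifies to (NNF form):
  True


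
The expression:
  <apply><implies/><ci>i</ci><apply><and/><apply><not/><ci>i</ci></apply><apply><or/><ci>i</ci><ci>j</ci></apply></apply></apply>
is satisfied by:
  {i: False}


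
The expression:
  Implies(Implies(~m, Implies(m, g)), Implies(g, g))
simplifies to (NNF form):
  True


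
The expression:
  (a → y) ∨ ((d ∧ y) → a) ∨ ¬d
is always true.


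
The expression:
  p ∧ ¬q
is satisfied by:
  {p: True, q: False}


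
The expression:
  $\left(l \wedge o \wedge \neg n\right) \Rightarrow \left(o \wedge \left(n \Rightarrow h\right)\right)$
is always true.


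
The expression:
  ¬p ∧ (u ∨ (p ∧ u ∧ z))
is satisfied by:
  {u: True, p: False}


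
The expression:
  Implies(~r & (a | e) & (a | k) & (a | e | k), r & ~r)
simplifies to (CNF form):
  (r | ~a) & (r | ~a | ~e) & (r | ~a | ~k) & (r | ~e | ~k)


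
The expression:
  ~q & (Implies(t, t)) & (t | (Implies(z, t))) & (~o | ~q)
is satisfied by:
  {t: True, q: False, z: False}
  {q: False, z: False, t: False}
  {t: True, z: True, q: False}


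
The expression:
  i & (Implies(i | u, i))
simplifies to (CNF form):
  i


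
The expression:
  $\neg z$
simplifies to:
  $\neg z$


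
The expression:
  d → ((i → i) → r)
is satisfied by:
  {r: True, d: False}
  {d: False, r: False}
  {d: True, r: True}


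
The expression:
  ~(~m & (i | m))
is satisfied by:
  {m: True, i: False}
  {i: False, m: False}
  {i: True, m: True}


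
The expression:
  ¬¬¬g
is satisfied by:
  {g: False}


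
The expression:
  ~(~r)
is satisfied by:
  {r: True}


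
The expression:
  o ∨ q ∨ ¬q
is always true.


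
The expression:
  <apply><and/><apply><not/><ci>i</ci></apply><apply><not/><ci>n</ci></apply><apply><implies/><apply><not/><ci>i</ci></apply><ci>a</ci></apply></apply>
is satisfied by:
  {a: True, n: False, i: False}


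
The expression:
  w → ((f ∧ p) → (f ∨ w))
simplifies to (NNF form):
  True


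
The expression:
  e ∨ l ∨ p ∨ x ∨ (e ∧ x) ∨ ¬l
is always true.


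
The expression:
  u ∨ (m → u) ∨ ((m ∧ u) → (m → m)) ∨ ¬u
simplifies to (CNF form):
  True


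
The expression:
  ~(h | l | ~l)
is never true.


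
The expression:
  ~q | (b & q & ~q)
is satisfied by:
  {q: False}


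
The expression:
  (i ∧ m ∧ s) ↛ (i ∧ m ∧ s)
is never true.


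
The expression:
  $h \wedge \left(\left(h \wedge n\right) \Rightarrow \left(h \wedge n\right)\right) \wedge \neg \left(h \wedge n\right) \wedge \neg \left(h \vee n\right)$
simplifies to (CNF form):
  $\text{False}$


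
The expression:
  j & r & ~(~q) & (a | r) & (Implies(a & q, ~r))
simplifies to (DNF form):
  j & q & r & ~a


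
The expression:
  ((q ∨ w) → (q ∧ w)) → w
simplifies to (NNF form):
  q ∨ w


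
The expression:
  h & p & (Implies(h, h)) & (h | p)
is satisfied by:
  {h: True, p: True}


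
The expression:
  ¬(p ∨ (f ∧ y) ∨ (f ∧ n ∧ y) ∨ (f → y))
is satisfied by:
  {f: True, y: False, p: False}


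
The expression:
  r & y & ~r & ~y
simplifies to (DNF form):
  False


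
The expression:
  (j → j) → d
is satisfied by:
  {d: True}


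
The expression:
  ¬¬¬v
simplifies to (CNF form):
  ¬v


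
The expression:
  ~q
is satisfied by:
  {q: False}


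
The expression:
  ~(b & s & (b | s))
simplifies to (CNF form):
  ~b | ~s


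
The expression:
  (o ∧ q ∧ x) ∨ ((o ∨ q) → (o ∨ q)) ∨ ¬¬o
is always true.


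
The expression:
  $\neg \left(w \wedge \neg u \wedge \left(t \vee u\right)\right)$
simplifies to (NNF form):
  $u \vee \neg t \vee \neg w$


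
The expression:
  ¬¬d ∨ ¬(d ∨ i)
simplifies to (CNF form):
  d ∨ ¬i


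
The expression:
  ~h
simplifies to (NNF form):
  ~h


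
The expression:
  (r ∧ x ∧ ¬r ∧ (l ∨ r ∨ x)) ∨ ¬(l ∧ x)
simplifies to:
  ¬l ∨ ¬x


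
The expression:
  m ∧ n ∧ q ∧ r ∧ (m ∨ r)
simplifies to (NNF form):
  m ∧ n ∧ q ∧ r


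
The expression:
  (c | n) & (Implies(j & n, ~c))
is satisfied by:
  {n: True, c: False, j: False}
  {j: True, n: True, c: False}
  {n: True, c: True, j: False}
  {c: True, j: False, n: False}
  {j: True, c: True, n: False}


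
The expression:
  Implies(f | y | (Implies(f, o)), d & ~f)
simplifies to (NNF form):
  d & ~f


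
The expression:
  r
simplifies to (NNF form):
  r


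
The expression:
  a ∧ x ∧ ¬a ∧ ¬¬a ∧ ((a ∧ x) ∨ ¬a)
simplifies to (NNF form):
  False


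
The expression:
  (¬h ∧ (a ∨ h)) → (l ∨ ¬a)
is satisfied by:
  {l: True, h: True, a: False}
  {l: True, h: False, a: False}
  {h: True, l: False, a: False}
  {l: False, h: False, a: False}
  {a: True, l: True, h: True}
  {a: True, l: True, h: False}
  {a: True, h: True, l: False}


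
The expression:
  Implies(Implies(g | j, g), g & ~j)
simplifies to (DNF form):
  (g & ~j) | (j & ~g)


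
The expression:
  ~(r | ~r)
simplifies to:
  False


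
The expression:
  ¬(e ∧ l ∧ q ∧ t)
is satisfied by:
  {l: False, e: False, q: False, t: False}
  {t: True, l: False, e: False, q: False}
  {q: True, l: False, e: False, t: False}
  {t: True, q: True, l: False, e: False}
  {e: True, t: False, l: False, q: False}
  {t: True, e: True, l: False, q: False}
  {q: True, e: True, t: False, l: False}
  {t: True, q: True, e: True, l: False}
  {l: True, q: False, e: False, t: False}
  {t: True, l: True, q: False, e: False}
  {q: True, l: True, t: False, e: False}
  {t: True, q: True, l: True, e: False}
  {e: True, l: True, q: False, t: False}
  {t: True, e: True, l: True, q: False}
  {q: True, e: True, l: True, t: False}


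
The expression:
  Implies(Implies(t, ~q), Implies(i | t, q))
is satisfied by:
  {q: True, i: False, t: False}
  {q: True, t: True, i: False}
  {q: True, i: True, t: False}
  {q: True, t: True, i: True}
  {t: False, i: False, q: False}


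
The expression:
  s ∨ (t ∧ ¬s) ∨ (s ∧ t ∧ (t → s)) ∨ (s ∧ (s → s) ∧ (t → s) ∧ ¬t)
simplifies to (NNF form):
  s ∨ t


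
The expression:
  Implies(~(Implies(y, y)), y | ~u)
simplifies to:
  True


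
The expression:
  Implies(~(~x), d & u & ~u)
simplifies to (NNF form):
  ~x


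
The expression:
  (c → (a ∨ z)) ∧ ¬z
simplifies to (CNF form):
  ¬z ∧ (a ∨ ¬c)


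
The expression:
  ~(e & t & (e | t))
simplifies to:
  ~e | ~t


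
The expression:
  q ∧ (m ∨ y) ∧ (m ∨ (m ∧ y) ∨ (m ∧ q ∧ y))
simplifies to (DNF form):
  m ∧ q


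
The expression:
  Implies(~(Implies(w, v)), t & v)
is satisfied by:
  {v: True, w: False}
  {w: False, v: False}
  {w: True, v: True}


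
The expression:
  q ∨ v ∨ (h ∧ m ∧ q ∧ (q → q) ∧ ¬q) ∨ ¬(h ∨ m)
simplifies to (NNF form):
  q ∨ v ∨ (¬h ∧ ¬m)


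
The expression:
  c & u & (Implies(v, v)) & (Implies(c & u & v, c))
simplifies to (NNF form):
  c & u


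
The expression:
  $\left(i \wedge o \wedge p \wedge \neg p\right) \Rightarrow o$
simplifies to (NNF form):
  $\text{True}$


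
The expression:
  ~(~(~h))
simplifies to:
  ~h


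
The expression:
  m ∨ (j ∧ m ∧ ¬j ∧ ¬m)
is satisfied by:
  {m: True}


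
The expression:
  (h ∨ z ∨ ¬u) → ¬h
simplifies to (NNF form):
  ¬h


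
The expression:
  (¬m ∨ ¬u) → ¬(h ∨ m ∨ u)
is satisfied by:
  {u: True, m: True, h: False}
  {u: True, m: True, h: True}
  {h: False, m: False, u: False}


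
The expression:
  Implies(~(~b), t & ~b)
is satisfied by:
  {b: False}


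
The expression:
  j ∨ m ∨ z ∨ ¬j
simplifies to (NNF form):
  True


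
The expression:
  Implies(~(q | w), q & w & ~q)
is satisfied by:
  {q: True, w: True}
  {q: True, w: False}
  {w: True, q: False}


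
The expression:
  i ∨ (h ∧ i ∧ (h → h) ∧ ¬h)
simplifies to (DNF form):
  i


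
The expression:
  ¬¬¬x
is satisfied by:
  {x: False}


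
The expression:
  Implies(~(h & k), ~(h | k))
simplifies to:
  (h & k) | (~h & ~k)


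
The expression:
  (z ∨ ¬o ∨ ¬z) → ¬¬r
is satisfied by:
  {r: True}


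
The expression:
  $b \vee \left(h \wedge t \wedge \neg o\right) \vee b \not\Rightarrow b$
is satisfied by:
  {b: True, t: True, h: True, o: False}
  {b: True, t: True, h: False, o: False}
  {b: True, h: True, o: False, t: False}
  {b: True, h: False, o: False, t: False}
  {b: True, t: True, o: True, h: True}
  {b: True, t: True, o: True, h: False}
  {b: True, o: True, h: True, t: False}
  {b: True, o: True, h: False, t: False}
  {t: True, o: False, h: True, b: False}


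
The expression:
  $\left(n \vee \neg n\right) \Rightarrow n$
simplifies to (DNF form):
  $n$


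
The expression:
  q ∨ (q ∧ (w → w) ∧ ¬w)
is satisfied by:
  {q: True}


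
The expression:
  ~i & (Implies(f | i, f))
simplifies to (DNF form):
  ~i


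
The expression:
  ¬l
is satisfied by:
  {l: False}


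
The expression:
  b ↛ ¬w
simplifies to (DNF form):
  b ∧ w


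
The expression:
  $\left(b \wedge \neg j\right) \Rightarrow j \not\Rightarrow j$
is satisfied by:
  {j: True, b: False}
  {b: False, j: False}
  {b: True, j: True}


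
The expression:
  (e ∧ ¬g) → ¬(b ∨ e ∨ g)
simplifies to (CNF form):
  g ∨ ¬e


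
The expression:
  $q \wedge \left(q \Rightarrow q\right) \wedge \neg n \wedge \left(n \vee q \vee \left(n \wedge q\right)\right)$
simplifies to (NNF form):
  $q \wedge \neg n$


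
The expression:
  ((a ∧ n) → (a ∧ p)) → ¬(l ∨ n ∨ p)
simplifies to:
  ¬p ∧ (a ∨ ¬n) ∧ (n ∨ ¬l)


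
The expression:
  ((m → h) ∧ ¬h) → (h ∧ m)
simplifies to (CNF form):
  h ∨ m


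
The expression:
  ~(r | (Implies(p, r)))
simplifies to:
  p & ~r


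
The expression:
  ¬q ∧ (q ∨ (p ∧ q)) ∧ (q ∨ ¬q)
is never true.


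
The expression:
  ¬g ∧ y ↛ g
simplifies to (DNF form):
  y ∧ ¬g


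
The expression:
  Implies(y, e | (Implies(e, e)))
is always true.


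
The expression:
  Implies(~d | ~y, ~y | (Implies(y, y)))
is always true.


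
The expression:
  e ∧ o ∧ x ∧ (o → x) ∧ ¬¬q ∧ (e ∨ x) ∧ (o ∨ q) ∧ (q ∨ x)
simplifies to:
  e ∧ o ∧ q ∧ x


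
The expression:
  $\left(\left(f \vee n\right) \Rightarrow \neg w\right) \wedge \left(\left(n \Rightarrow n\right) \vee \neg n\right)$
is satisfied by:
  {f: False, w: False, n: False}
  {n: True, f: False, w: False}
  {f: True, n: False, w: False}
  {n: True, f: True, w: False}
  {w: True, n: False, f: False}
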